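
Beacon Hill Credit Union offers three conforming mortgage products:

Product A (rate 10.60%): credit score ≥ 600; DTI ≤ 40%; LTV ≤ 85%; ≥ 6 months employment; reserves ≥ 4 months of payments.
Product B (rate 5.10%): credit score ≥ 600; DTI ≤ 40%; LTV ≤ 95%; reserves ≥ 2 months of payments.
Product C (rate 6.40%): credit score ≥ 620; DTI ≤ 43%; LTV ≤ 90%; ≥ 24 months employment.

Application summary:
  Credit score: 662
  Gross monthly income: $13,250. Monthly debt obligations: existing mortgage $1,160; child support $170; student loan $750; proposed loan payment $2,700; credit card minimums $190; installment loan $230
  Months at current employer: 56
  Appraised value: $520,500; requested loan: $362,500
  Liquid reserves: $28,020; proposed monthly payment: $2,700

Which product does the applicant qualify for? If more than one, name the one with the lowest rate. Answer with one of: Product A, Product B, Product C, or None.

Product B

Total debts = (1,160 + 170 + 750 + 2,700 + 190 + 230) = 5,200; DTI = 5,200/13,250 = 39.2%.
LTV = 362,500/520,500 = 69.6%.
Reserves = 28,020/2,700 = 10.4 months.
Product A: score 662 ≥ 600; DTI 39.2% ≤ 40%; LTV 69.6% ≤ 85%; employment 56 ≥ 6 mo; reserves 10.4 ≥ 4 mo → qualifies.
Product B: score 662 ≥ 600; DTI 39.2% ≤ 40%; LTV 69.6% ≤ 95%; reserves 10.4 ≥ 2 mo → qualifies.
Product C: score 662 ≥ 620; DTI 39.2% ≤ 43%; LTV 69.6% ≤ 90%; employment 56 ≥ 24 mo → qualifies.
Qualifying: Product A, Product B, Product C. Lowest rate is 5.10% → Product B.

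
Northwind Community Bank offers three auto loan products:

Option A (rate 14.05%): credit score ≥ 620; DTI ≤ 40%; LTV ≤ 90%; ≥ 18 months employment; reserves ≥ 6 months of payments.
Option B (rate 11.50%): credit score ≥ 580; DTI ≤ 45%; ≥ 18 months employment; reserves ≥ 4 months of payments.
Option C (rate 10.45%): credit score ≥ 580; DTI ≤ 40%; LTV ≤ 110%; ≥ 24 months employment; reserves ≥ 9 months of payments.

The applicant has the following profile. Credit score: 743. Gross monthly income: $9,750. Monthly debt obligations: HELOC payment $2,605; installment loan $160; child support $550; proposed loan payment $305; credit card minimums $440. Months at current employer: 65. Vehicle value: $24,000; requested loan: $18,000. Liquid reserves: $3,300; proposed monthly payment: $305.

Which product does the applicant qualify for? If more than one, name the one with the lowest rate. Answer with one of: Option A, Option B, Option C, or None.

Total debts = (2,605 + 160 + 550 + 305 + 440) = 4,060; DTI = 4,060/9,750 = 41.6%.
LTV = 18,000/24,000 = 75%.
Reserves = 3,300/305 = 10.8 months.
Option A: score 743 ≥ 620; DTI 41.6% > 40%; LTV 75% ≤ 90%; employment 65 ≥ 18 mo; reserves 10.8 ≥ 6 mo → does not qualify.
Option B: score 743 ≥ 580; DTI 41.6% ≤ 45%; employment 65 ≥ 18 mo; reserves 10.8 ≥ 4 mo → qualifies.
Option C: score 743 ≥ 580; DTI 41.6% > 40%; LTV 75% ≤ 110%; employment 65 ≥ 24 mo; reserves 10.8 ≥ 9 mo → does not qualify.

Option B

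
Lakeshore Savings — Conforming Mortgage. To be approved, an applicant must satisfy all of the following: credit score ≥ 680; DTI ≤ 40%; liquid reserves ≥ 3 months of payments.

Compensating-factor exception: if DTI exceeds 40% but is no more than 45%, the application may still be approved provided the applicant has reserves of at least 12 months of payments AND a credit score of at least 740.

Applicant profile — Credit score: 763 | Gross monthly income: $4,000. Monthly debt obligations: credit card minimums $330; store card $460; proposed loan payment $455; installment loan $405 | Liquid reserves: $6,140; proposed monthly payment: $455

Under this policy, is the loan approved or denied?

Approved

Credit score 763 ≥ 680 (meets base)
Total debts = (330 + 460 + 455 + 405) = 1,650. DTI: 1,650 ÷ 4,000 = 41.2%, over the 40% base limit.
Liquid reserves cover 6,140/455 = 13.5 months — ≥ 3 required
41.2% falls in the override range (40%–45%), so the compensating-factor test applies.
Override check — reserves: 13.5 mo (ok); score: 763 (ok).
Both compensating conditions met → exception applies.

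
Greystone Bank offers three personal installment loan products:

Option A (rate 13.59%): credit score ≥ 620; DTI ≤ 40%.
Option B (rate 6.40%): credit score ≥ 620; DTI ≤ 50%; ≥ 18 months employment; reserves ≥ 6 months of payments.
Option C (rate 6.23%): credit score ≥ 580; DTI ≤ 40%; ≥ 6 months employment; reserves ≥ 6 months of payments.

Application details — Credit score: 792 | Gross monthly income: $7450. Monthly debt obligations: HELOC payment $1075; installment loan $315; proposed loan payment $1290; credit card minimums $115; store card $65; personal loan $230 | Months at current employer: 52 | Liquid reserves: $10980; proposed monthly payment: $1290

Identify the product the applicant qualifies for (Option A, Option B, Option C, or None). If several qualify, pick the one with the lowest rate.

Total debts = (1,075 + 315 + 1,290 + 115 + 65 + 230) = 3,090; DTI = 3,090/7,450 = 41.5%.
Reserves = 10,980/1,290 = 8.5 months.
Option A: score 792 ≥ 620; DTI 41.5% > 40% → does not qualify.
Option B: score 792 ≥ 620; DTI 41.5% ≤ 50%; employment 52 ≥ 18 mo; reserves 8.5 ≥ 6 mo → qualifies.
Option C: score 792 ≥ 580; DTI 41.5% > 40%; employment 52 ≥ 6 mo; reserves 8.5 ≥ 6 mo → does not qualify.

Option B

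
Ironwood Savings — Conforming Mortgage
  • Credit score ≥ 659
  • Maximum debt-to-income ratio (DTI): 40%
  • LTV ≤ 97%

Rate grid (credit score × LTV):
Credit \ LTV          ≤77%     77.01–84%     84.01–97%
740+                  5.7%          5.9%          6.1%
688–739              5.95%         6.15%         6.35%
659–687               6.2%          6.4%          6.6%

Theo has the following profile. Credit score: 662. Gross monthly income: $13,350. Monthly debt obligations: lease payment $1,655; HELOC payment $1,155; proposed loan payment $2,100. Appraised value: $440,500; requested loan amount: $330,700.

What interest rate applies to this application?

Credit score 662 ≥ 659; Total monthly debts = (1,655 + 1,155 + 2,100) = 4,910. Debt-to-income = 4,910/13,350 = 36.8% — meets 40% limit
LTV: 330,700 ÷ 440,500 = 75.1%, within 97% cap
Score 662 is in the 659–687 band; LTV 75.1% is in the ≤77% band → 6.2%.

6.2%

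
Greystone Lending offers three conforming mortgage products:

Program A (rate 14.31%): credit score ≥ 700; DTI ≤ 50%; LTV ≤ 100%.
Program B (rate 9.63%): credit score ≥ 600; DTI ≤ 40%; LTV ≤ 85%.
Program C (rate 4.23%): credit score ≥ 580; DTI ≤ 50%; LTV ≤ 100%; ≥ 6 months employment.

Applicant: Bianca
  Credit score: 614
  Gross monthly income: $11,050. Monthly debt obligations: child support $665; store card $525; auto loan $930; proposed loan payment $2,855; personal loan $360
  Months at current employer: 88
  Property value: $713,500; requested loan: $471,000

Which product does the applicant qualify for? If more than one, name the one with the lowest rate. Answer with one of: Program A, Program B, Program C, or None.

Program C

Total debts = (665 + 525 + 930 + 2,855 + 360) = 5,335; DTI = 5,335/11,050 = 48.3%.
LTV = 471,000/713,500 = 66%.
Program A: score 614 < 700; DTI 48.3% ≤ 50%; LTV 66% ≤ 100% → does not qualify.
Program B: score 614 ≥ 600; DTI 48.3% > 40%; LTV 66% ≤ 85% → does not qualify.
Program C: score 614 ≥ 580; DTI 48.3% ≤ 50%; LTV 66% ≤ 100%; employment 88 ≥ 6 mo → qualifies.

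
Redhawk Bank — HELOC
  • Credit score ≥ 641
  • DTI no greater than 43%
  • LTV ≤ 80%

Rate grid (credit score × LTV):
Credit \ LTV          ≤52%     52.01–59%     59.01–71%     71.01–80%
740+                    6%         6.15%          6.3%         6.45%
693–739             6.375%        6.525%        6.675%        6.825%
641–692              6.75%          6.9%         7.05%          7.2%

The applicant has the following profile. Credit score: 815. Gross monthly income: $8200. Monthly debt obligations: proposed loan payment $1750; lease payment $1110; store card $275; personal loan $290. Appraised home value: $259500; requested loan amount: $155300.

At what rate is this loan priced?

Credit score 815 ≥ 641; Total monthly debts = (1,750 + 1,110 + 275 + 290) = 3,425. DTI = 3,425/8,200 = 41.8% ≤ 43%
LTV = 155,300/259,500 = 59.8% ≤ 80%
Credit 815 → row 740+; LTV 59.8% → column 59.01–71%. Grid cell → 6.3%.

6.3%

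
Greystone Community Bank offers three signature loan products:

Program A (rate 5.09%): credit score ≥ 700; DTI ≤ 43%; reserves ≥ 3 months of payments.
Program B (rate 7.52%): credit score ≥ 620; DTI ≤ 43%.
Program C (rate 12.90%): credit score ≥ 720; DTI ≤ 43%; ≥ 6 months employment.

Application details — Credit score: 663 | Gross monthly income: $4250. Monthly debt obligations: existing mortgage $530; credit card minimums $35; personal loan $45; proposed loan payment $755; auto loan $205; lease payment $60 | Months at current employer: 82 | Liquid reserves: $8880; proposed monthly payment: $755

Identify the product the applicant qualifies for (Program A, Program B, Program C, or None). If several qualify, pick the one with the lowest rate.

Program B

Total debts = (530 + 35 + 45 + 755 + 205 + 60) = 1,630; DTI = 1,630/4,250 = 38.4%.
Reserves = 8,880/755 = 11.8 months.
Program A: score 663 < 700; DTI 38.4% ≤ 43%; reserves 11.8 ≥ 3 mo → does not qualify.
Program B: score 663 ≥ 620; DTI 38.4% ≤ 43% → qualifies.
Program C: score 663 < 720; DTI 38.4% ≤ 43%; employment 82 ≥ 6 mo → does not qualify.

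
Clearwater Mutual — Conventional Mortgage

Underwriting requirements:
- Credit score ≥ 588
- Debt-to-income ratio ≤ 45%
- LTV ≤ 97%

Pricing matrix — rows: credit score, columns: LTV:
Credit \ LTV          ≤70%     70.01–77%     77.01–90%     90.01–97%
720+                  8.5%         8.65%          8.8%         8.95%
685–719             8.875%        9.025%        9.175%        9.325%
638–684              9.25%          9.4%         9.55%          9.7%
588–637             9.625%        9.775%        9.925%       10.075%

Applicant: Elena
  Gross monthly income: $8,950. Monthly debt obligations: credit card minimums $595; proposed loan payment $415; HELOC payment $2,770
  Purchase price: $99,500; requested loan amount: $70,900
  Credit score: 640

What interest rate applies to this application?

Credit score 640 ≥ 588; Total monthly debts = (595 + 415 + 2,770) = 3,780. Debt-to-income = 3,780/8,950 = 42.2% — meets 45% limit
LTV: 70,900 ÷ 99,500 = 71.3%, within 97% cap
Credit 640 → row 638–684; LTV 71.3% → column 70.01–77%. Grid cell → 9.4%.

9.4%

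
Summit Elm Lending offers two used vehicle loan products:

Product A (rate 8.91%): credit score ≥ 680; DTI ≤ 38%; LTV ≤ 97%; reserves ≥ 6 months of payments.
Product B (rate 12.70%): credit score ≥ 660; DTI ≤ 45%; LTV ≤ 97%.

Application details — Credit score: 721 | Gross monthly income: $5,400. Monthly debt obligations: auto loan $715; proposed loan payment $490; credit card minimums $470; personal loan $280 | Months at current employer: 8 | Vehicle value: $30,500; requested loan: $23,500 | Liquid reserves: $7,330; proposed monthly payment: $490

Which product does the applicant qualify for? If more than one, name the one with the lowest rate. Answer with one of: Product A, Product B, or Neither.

Product A

Total debts = (715 + 490 + 470 + 280) = 1,955; DTI = 1,955/5,400 = 36.2%.
LTV = 23,500/30,500 = 77%.
Reserves = 7,330/490 = 15.0 months.
Product A: score 721 ≥ 680; DTI 36.2% ≤ 38%; LTV 77% ≤ 97%; reserves 15.0 ≥ 6 mo → qualifies.
Product B: score 721 ≥ 660; DTI 36.2% ≤ 45%; LTV 77% ≤ 97% → qualifies.
Qualifying: Product A, Product B. Lowest rate is 8.91% → Product A.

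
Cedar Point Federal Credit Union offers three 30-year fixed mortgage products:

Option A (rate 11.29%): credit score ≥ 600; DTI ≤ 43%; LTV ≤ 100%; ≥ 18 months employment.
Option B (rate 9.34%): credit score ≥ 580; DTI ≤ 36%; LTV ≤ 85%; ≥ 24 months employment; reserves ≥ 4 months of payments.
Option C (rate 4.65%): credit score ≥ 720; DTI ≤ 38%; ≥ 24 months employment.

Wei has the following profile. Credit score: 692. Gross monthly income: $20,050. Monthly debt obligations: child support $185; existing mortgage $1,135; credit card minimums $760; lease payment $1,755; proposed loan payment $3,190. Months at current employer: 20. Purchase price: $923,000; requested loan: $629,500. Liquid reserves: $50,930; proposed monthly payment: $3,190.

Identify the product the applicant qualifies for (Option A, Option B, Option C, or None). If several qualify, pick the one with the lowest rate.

Option A

Total debts = (185 + 1,135 + 760 + 1,755 + 3,190) = 7,025; DTI = 7,025/20,050 = 35%.
LTV = 629,500/923,000 = 68.2%.
Reserves = 50,930/3,190 = 16.0 months.
Option A: score 692 ≥ 600; DTI 35% ≤ 43%; LTV 68.2% ≤ 100%; employment 20 ≥ 18 mo → qualifies.
Option B: score 692 ≥ 580; DTI 35% ≤ 36%; LTV 68.2% ≤ 85%; employment 20 < 24 mo; reserves 16.0 ≥ 4 mo → does not qualify.
Option C: score 692 < 720; DTI 35% ≤ 38%; employment 20 < 24 mo → does not qualify.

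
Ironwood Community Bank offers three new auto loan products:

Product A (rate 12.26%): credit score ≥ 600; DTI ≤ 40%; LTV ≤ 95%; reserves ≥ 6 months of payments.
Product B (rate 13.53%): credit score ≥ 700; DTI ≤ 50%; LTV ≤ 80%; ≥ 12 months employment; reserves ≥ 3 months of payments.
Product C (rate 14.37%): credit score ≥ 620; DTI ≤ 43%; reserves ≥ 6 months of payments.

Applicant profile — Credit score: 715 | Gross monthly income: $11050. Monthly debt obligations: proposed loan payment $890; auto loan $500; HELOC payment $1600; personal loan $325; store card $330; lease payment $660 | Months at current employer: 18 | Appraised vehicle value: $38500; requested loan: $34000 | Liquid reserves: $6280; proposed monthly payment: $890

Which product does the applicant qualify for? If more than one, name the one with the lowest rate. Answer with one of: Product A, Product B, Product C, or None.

Total debts = (890 + 500 + 1,600 + 325 + 330 + 660) = 4,305; DTI = 4,305/11,050 = 39%.
LTV = 34,000/38,500 = 88.3%.
Reserves = 6,280/890 = 7.1 months.
Product A: score 715 ≥ 600; DTI 39% ≤ 40%; LTV 88.3% ≤ 95%; reserves 7.1 ≥ 6 mo → qualifies.
Product B: score 715 ≥ 700; DTI 39% ≤ 50%; LTV 88.3% > 80%; employment 18 ≥ 12 mo; reserves 7.1 ≥ 3 mo → does not qualify.
Product C: score 715 ≥ 620; DTI 39% ≤ 43%; reserves 7.1 ≥ 6 mo → qualifies.
Qualifying: Product A, Product C. Lowest rate is 12.26% → Product A.

Product A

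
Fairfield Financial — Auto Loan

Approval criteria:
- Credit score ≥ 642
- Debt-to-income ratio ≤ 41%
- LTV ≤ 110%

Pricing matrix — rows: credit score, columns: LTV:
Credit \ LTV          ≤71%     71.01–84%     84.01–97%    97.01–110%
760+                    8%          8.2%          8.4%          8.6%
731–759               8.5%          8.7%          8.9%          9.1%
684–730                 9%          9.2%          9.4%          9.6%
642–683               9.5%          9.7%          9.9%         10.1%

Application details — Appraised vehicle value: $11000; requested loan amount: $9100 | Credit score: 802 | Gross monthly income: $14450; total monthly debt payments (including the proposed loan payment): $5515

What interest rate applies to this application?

8.2%

Credit score 802 ≥ 642; Debt-to-income = 5,515/14,450 = 38.2% — meets 41% limit
LTV: 9,100 ÷ 11,000 = 82.7%, within 110% cap
Score 802 is in the 760+ band; LTV 82.7% is in the 71.01–84% band → 8.2%.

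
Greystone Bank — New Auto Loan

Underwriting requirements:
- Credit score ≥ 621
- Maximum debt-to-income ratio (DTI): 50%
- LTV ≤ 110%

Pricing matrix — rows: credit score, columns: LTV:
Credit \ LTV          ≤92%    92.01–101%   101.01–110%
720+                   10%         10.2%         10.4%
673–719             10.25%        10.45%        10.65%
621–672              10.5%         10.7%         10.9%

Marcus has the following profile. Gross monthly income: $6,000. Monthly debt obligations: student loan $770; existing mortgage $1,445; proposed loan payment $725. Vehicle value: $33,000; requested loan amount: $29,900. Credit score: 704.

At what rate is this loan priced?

Credit score 704 ≥ 621; Total monthly debts = (770 + 1,445 + 725) = 2,940. DTI: 2,940 ÷ 6,000 = 49%, within the 50% cap
LTV: 29,900 ÷ 33,000 = 90.6%, within 110% cap
Credit 704 → row 673–719; LTV 90.6% → column ≤92%. Grid cell → 10.25%.

10.25%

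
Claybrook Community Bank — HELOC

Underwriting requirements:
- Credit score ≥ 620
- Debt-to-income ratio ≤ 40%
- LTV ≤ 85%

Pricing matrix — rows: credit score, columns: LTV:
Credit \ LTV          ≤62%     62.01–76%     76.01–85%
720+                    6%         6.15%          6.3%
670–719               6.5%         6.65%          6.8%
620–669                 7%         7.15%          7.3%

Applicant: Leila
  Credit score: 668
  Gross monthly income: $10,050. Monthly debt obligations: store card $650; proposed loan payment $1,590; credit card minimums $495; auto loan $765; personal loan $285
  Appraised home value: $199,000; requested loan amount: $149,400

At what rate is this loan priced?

Credit score 668 ≥ 620; Total monthly debts = (650 + 1,590 + 495 + 765 + 285) = 3,785. DTI: 3,785 ÷ 10,050 = 37.7%, within the 40% cap
LTV: 149,400 ÷ 199,000 = 75.1%, within 85% cap
Score 668 is in the 620–669 band; LTV 75.1% is in the 62.01–76% band → 7.15%.

7.15%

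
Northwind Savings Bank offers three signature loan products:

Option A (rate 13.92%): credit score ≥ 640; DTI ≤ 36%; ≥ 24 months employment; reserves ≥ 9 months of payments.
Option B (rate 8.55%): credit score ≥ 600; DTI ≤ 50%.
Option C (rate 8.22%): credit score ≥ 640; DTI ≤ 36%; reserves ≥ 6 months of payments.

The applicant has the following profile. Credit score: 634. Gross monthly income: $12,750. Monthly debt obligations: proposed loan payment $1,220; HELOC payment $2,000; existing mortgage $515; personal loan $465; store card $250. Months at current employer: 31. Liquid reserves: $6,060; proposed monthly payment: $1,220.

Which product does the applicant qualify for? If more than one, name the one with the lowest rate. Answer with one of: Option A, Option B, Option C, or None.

Option B

Total debts = (1,220 + 2,000 + 515 + 465 + 250) = 4,450; DTI = 4,450/12,750 = 34.9%.
Reserves = 6,060/1,220 = 5.0 months.
Option A: score 634 < 640; DTI 34.9% ≤ 36%; employment 31 ≥ 24 mo; reserves 5.0 < 9 mo → does not qualify.
Option B: score 634 ≥ 600; DTI 34.9% ≤ 50% → qualifies.
Option C: score 634 < 640; DTI 34.9% ≤ 36%; reserves 5.0 < 6 mo → does not qualify.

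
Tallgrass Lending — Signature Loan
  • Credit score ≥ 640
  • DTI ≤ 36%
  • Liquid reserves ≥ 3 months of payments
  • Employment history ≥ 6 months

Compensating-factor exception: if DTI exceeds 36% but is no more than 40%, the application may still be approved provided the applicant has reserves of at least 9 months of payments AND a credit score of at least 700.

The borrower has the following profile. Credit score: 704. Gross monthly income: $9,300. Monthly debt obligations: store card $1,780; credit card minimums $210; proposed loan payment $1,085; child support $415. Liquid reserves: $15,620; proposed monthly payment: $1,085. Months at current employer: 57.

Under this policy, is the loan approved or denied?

Approved

Credit score 704 ≥ 640 (meets base)
Total debts = (1,780 + 210 + 1,085 + 415) = 3,490. DTI = 3,490/9,300 = 37.5% > 36% — standard DTI limit exceeded.
Reserves: 15,620 ÷ 1,085 = 14.4 months (meets 3-month minimum)
Employment 57 ≥ 6 months
DTI 37.5% is within the 36%–40% exception band; checking compensating factors.
Override check — reserves: 14.4 mo (ok); score: 704 (ok).
Both override conditions satisfied; DTI exception granted.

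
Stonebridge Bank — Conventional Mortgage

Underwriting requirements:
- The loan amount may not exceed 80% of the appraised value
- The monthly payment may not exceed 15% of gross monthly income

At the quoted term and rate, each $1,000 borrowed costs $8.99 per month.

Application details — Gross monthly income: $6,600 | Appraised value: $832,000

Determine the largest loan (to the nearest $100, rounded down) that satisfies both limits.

Payment cap: 15% × $6,600 = $990/month.
At $8.99 per $1,000, that supports 990/8.99 × 1,000 ≈ $110,122 → $110,100.
LTV cap: 80% × $832,000 = $665,600 → $665,600.
Binding constraint: payment-to-income.

$110,100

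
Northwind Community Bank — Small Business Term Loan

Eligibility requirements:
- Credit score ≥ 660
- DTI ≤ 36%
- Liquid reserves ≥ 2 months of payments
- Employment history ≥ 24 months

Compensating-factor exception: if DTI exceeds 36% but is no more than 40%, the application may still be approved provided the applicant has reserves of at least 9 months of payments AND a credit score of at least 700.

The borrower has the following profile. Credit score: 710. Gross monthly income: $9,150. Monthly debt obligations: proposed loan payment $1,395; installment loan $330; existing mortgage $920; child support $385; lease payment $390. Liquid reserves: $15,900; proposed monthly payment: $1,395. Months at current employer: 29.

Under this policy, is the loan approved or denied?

Credit score 710 ≥ 660 (meets base)
Total debts = (1,395 + 330 + 920 + 385 + 390) = 3,420. DTI = 3,420/9,150 = 37.4% > 36% — standard DTI limit exceeded.
Reserves = 15,900/1,395 = 11.4 months ≥ 2
Employment 29 ≥ 24 months
DTI 37.4% is within the 36%–40% exception band; checking compensating factors.
Reserves 11.4 ≥ 9 months; credit score 710 ≥ 700.
Both compensating conditions met → exception applies.

Approved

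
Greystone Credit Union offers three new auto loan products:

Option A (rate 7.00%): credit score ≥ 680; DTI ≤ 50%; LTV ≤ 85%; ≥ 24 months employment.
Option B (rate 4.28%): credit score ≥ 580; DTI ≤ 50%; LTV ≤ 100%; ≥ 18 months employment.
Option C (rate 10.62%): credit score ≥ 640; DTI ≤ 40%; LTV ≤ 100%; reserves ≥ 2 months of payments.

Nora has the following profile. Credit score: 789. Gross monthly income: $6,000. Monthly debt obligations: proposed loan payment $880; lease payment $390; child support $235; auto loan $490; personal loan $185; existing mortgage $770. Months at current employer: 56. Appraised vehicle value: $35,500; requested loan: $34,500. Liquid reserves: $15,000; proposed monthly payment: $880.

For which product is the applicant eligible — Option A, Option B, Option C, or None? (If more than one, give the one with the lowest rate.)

Total debts = (880 + 390 + 235 + 490 + 185 + 770) = 2,950; DTI = 2,950/6,000 = 49.2%.
LTV = 34,500/35,500 = 97.2%.
Reserves = 15,000/880 = 17.0 months.
Option A: score 789 ≥ 680; DTI 49.2% ≤ 50%; LTV 97.2% > 85%; employment 56 ≥ 24 mo → does not qualify.
Option B: score 789 ≥ 580; DTI 49.2% ≤ 50%; LTV 97.2% ≤ 100%; employment 56 ≥ 18 mo → qualifies.
Option C: score 789 ≥ 640; DTI 49.2% > 40%; LTV 97.2% ≤ 100%; reserves 17.0 ≥ 2 mo → does not qualify.

Option B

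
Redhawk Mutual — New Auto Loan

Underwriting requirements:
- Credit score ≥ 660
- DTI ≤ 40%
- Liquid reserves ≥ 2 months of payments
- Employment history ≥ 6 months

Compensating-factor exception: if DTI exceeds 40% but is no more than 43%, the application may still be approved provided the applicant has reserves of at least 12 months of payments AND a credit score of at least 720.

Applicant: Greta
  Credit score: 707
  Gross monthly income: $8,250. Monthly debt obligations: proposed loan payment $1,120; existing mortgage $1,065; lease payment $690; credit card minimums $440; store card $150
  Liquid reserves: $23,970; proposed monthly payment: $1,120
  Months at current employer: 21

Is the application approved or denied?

Denied

Credit score 707 ≥ 660 (meets base)
Total debts = (1,120 + 1,065 + 690 + 440 + 150) = 3,465. DTI = 3,465/8,250 = 42% > 40% — standard DTI limit exceeded.
Liquid reserves cover 23,970/1,120 = 21.4 months — ≥ 2 required
Employment 21 ≥ 6 months
42% falls in the override range (40%–43%), so the compensating-factor test applies.
Reserves 21.4 ≥ 12 months; credit score 707 < 720.
Override conditions not both satisfied; exception does not apply.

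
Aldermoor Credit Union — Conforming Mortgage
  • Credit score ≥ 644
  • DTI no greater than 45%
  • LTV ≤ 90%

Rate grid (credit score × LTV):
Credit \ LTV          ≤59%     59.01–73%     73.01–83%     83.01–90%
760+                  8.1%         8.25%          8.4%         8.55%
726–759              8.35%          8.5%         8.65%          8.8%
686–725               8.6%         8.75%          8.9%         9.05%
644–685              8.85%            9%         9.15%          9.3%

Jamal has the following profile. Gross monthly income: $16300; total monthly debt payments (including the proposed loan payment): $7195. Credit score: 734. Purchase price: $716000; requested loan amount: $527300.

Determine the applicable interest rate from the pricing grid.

Credit score 734 ≥ 644; Debt-to-income = 7,195/16,300 = 44.1% — meets 45% limit
Loan-to-value = 527,300/716,000 = 73.6% — pass (90% max)
Row: 734 falls in 726–759. Column: 73.6% falls in 73.01–83%. Rate = 8.65%.

8.65%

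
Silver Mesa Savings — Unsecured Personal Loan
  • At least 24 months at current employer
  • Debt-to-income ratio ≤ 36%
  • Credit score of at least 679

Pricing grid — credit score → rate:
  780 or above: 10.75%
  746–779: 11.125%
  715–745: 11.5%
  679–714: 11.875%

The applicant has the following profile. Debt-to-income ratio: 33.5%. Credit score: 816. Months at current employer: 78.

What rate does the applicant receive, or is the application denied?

Approved at 10.75%

Credit score 816 ≥ 679 (meets minimum)
DTI 33.5% ≤ 36%
Employment 78 ≥ 24 months
All requirements met. Score 816 falls in the 780 or above tier → 10.75%.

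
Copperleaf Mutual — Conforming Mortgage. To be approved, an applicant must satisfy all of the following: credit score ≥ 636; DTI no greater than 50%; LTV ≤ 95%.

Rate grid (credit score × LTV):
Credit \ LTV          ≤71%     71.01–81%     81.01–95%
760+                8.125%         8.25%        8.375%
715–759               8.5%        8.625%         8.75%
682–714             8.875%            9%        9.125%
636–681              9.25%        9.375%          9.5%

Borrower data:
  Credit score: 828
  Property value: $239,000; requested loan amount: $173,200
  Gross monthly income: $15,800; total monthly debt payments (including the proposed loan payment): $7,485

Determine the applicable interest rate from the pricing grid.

Credit score 828 ≥ 636; DTI: 7,485 ÷ 15,800 = 47.4%, within the 50% cap
LTV: 173,200 ÷ 239,000 = 72.5%, within 95% cap
Row: 828 falls in 760+. Column: 72.5% falls in 71.01–81%. Rate = 8.25%.

8.25%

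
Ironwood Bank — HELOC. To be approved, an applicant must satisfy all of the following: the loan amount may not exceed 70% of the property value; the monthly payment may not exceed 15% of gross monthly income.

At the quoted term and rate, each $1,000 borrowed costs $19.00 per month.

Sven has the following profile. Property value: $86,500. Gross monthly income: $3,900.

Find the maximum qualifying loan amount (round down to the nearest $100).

Payment cap: 15% × $3,900 = $585/month.
At $19.00 per $1,000, that supports 585/19.00 × 1,000 ≈ $30,789 → $30,700.
LTV cap: 70% × $86,500 = $60,550 → $60,500.
Binding constraint: payment-to-income.

$30,700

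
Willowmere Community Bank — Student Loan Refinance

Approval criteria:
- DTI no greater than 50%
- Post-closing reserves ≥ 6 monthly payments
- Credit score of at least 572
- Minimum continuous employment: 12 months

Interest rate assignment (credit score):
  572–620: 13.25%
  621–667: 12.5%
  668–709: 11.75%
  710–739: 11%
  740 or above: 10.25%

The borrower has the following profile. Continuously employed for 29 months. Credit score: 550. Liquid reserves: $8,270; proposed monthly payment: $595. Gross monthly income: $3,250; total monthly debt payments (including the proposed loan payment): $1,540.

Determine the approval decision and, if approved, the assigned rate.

Credit score 550 < 572 (below minimum)
DTI = 1,540/3,250 = 47.4% ≤ 50%
Employment 29 ≥ 12 months
Reserves: 8,270 ÷ 595 = 13.9 months (meets 6-month minimum)
Not all requirements met → denied.

Denied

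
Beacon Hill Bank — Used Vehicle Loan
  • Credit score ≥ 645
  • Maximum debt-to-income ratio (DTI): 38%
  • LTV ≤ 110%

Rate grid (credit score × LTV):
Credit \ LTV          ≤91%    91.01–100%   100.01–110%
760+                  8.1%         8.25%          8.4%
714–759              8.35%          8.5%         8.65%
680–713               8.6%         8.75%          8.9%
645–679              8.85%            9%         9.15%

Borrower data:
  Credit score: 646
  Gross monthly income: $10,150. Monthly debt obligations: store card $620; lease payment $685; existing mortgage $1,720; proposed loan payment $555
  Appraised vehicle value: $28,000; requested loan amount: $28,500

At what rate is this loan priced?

9.15%

Credit score 646 ≥ 645; Total monthly debts = (620 + 685 + 1,720 + 555) = 3,580. DTI = 3,580/10,150 = 35.3% ≤ 38%
LTV = 28,500/28,000 = 101.8% ≤ 110%
Credit 646 → row 645–679; LTV 101.8% → column 100.01–110%. Grid cell → 9.15%.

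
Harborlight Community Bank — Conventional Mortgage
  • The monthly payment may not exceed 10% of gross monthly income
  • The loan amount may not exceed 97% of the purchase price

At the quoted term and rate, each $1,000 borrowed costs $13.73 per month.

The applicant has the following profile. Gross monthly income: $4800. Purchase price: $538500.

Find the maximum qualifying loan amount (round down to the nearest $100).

Payment cap: 10% × $4,800 = $480/month.
At $13.73 per $1,000, that supports 480/13.73 × 1,000 ≈ $34,959 → $34,900.
LTV cap: 97% × $538,500 = $522,345 → $522,300.
Binding constraint: payment-to-income.

$34,900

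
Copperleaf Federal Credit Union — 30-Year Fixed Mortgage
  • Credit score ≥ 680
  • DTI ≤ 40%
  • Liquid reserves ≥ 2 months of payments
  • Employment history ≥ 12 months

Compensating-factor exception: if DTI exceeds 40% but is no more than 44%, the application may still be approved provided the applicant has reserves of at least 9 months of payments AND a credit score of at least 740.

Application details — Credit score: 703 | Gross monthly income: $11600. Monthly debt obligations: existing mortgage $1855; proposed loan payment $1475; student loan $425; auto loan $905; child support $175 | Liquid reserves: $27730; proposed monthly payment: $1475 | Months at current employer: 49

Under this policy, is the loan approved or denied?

Credit score 703 ≥ 680 (meets base)
Total debts = (1,855 + 1,475 + 425 + 905 + 175) = 4,835. DTI: 4,835 ÷ 11,600 = 41.7%, over the 40% base limit.
Reserves = 27,730/1,475 = 18.8 months ≥ 2
Employment 49 ≥ 12 months
DTI 41.7% is within the 40%–44% exception band; checking compensating factors.
Reserves 18.8 ≥ 9 months; credit score 703 < 740.
Override conditions not both satisfied; exception does not apply.

Denied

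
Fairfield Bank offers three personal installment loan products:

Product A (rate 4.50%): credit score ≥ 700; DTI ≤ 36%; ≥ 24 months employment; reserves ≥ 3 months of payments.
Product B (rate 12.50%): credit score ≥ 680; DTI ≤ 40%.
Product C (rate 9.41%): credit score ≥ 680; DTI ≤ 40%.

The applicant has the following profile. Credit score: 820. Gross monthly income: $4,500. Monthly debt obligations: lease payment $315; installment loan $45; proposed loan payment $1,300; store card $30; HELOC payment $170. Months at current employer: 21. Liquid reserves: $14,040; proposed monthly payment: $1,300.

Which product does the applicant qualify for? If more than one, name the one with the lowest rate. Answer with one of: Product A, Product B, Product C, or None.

None

Total debts = (315 + 45 + 1,300 + 30 + 170) = 1,860; DTI = 1,860/4,500 = 41.3%.
Reserves = 14,040/1,300 = 10.8 months.
Product A: score 820 ≥ 700; DTI 41.3% > 36%; employment 21 < 24 mo; reserves 10.8 ≥ 3 mo → does not qualify.
Product B: score 820 ≥ 680; DTI 41.3% > 40% → does not qualify.
Product C: score 820 ≥ 680; DTI 41.3% > 40% → does not qualify.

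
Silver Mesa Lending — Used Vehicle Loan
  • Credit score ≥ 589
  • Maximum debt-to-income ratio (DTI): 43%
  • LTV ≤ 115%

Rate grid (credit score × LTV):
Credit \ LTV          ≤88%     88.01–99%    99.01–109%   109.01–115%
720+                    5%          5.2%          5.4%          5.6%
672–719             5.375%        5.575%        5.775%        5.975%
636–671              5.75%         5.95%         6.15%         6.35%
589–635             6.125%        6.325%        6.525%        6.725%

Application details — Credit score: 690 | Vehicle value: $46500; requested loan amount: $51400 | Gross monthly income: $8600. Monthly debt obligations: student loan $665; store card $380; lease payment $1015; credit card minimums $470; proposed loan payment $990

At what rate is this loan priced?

5.975%

Credit score 690 ≥ 589; Total monthly debts = (665 + 380 + 1,015 + 470 + 990) = 3,520. Debt-to-income = 3,520/8,600 = 40.9% — meets 43% limit
LTV: 51,400 ÷ 46,500 = 110.5%, within 115% cap
Row: 690 falls in 672–719. Column: 110.5% falls in 109.01–115%. Rate = 5.975%.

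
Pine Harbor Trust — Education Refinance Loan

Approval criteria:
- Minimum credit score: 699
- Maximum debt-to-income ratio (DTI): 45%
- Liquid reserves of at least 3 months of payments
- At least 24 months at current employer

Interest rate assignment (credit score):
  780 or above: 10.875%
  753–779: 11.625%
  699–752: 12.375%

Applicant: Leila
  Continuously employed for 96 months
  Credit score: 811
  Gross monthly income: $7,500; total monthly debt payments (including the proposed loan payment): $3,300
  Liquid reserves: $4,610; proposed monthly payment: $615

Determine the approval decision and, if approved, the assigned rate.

Approved at 10.875%

Credit score 811 ≥ 699 (meets minimum)
DTI = 3,300/7,500 = 44% ≤ 45%
Employment 96 ≥ 24 months
Reserves = 4,610/615 = 7.5 months ≥ 3
All requirements met. Score 811 falls in the 780 or above tier → 10.875%.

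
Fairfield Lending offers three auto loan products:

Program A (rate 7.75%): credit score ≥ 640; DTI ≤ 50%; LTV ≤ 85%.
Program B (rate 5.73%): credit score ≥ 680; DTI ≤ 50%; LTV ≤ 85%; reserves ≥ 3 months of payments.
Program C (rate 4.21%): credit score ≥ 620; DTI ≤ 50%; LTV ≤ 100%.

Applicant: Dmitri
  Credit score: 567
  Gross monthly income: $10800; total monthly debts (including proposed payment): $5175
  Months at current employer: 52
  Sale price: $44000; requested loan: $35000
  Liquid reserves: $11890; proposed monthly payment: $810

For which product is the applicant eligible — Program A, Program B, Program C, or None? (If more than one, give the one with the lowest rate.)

DTI = 5,175/10,800 = 47.9%.
LTV = 35,000/44,000 = 79.5%.
Reserves = 11,890/810 = 14.7 months.
Program A: score 567 < 640; DTI 47.9% ≤ 50%; LTV 79.5% ≤ 85% → does not qualify.
Program B: score 567 < 680; DTI 47.9% ≤ 50%; LTV 79.5% ≤ 85%; reserves 14.7 ≥ 3 mo → does not qualify.
Program C: score 567 < 620; DTI 47.9% ≤ 50%; LTV 79.5% ≤ 100% → does not qualify.

None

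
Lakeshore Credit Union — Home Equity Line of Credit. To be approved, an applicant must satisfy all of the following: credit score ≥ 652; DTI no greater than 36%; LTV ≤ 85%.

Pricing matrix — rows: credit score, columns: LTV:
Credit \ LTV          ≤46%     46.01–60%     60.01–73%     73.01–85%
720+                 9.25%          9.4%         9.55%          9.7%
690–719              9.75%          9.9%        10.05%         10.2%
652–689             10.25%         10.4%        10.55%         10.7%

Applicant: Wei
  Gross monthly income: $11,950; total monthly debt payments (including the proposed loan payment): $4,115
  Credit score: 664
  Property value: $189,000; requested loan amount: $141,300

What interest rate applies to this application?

Credit score 664 ≥ 652; DTI = 4,115/11,950 = 34.4% ≤ 36%
Loan-to-value = 141,300/189,000 = 74.8% — pass (85% max)
Score 664 is in the 652–689 band; LTV 74.8% is in the 73.01–85% band → 10.7%.

10.7%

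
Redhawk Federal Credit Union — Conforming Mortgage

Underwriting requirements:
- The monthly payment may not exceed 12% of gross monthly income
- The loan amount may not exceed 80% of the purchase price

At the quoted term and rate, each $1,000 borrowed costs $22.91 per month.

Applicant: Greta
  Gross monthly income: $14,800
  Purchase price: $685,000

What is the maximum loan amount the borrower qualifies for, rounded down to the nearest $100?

Payment cap: 12% × $14,800 = $1,776/month.
At $22.91 per $1,000, that supports 1,776/22.91 × 1,000 ≈ $77,520 → $77,500.
LTV cap: 80% × $685,000 = $548,000 → $548,000.
Binding constraint: payment-to-income.

$77,500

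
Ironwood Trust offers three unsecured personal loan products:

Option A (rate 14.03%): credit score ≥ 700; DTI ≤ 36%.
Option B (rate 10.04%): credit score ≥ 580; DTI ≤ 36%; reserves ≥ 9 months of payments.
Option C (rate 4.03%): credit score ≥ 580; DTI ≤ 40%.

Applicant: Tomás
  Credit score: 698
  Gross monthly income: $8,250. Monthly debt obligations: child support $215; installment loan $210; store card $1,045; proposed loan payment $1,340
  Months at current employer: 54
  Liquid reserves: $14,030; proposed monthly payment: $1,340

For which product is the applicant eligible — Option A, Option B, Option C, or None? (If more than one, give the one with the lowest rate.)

Option C

Total debts = (215 + 210 + 1,045 + 1,340) = 2,810; DTI = 2,810/8,250 = 34.1%.
Reserves = 14,030/1,340 = 10.5 months.
Option A: score 698 < 700; DTI 34.1% ≤ 36% → does not qualify.
Option B: score 698 ≥ 580; DTI 34.1% ≤ 36%; reserves 10.5 ≥ 9 mo → qualifies.
Option C: score 698 ≥ 580; DTI 34.1% ≤ 40% → qualifies.
Qualifying: Option B, Option C. Lowest rate is 4.03% → Option C.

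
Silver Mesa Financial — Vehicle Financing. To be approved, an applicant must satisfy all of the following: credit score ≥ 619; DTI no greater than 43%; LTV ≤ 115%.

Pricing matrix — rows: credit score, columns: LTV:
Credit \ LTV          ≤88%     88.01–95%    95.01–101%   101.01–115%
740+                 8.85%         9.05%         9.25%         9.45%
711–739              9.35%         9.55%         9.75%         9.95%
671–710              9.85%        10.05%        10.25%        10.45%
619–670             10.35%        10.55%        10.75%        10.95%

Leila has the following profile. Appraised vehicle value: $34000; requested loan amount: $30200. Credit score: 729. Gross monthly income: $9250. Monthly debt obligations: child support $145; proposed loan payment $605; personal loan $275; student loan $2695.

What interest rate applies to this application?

Credit score 729 ≥ 619; Total monthly debts = (145 + 605 + 275 + 2,695) = 3,720. Debt-to-income = 3,720/9,250 = 40.2% — meets 43% limit
LTV = 30,200/34,000 = 88.8% ≤ 115%
Credit 729 → row 711–739; LTV 88.8% → column 88.01–95%. Grid cell → 9.55%.

9.55%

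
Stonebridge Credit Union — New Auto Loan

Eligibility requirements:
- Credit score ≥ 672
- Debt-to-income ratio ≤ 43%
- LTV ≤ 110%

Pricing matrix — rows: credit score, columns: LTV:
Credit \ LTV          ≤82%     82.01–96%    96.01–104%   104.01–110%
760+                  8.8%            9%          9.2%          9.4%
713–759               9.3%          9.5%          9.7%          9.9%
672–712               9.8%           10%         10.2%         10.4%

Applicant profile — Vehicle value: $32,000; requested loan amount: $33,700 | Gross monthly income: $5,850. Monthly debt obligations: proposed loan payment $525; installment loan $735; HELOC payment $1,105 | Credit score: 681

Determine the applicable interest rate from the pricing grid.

Credit score 681 ≥ 672; Total monthly debts = (525 + 735 + 1,105) = 2,365. Debt-to-income = 2,365/5,850 = 40.4% — meets 43% limit
LTV = 33,700/32,000 = 105.3% ≤ 110%
Score 681 is in the 672–712 band; LTV 105.3% is in the 104.01–110% band → 10.4%.

10.4%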